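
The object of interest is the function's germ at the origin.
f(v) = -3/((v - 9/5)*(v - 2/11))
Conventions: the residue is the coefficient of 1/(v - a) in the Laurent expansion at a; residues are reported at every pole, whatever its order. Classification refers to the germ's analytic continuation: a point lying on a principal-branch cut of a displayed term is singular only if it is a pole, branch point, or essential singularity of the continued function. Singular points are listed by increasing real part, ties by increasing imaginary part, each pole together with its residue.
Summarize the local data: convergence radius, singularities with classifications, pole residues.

Denominator factor (v - 2/11): pole of order 1 at 2/11, modulus 2/11.
Denominator factor (v - 9/5): pole of order 1 at 9/5, modulus 9/5.
The radius of convergence is the smallest modulus among the singular points: 2/11.
At the order-1 pole 2/11 set g(v) = (v - (2/11))*f(v) = -3/(v - 9/5).
Simple pole: residue = g(a) at a = 2/11, which is 165/89.
At the order-1 pole 9/5 set g(v) = (v - (9/5))*f(v) = -3/(v - 2/11).
Simple pole: residue = g(a) at a = 9/5, which is -165/89.
List the singular points by increasing real part (a conjugate pair: the negative imaginary part first).

Radius of convergence at 0: 2/11.
At 2/11: a pole of order 1; residue 165/89.
At 9/5: a pole of order 1; residue -165/89.


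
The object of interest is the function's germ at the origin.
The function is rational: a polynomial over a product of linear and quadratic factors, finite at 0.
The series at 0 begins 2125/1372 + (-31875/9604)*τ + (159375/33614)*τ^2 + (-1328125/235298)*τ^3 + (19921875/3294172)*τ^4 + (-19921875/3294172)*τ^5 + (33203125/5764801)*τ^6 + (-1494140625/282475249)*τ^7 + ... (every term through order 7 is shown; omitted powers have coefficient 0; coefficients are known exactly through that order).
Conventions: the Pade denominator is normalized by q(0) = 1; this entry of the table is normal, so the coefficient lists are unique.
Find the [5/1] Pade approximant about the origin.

The Pade approximant has numerator coefficients [2125/1372, -53125/28812, 53125/33614, -265625/235298, 6640625/9882516, -6640625/23059204]; denominator coefficients [1, 20/21].

Taylor coefficients needed (read off): a_0 = 2125/1372, a_1 = -31875/9604, a_2 = 159375/33614, a_3 = -1328125/235298, a_4 = 19921875/3294172, a_5 = -19921875/3294172, a_6 = 33203125/5764801.
Write the denominator as Q(τ) = 1 + q1*τ. Requiring Q*f - P = O(τ^7) with deg P <= 5 kills the coefficients of τ^6..τ^6 in Q*f:
  τ^6: a_6 + q1*a_5 = 0, i.e. 33203125/5764801 + (-19921875/3294172)*q1 = 0.
Solving this linear system: q1 = 20/21.
The numerator is Q*f truncated at degree 5: P0 = a_0 = 2125/1372; P1 = a_1 + q1*a_0 = -53125/28812; P2 = a_2 + q1*a_1 = 53125/33614; P3 = a_3 + q1*a_2 = -265625/235298; P4 = a_4 + q1*a_3 = 6640625/9882516; P5 = a_5 + q1*a_4 = -6640625/23059204.


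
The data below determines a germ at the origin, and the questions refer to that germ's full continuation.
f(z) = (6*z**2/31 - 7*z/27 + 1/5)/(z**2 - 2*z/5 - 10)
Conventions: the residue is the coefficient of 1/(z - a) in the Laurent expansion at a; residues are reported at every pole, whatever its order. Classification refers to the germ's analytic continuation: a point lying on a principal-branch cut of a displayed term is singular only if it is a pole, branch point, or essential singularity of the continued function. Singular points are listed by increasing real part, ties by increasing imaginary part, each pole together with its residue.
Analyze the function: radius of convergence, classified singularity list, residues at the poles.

Denominator factor (z**2 - 2*z/5 - 10): discriminant 1004/25, real irrational roots 1/5 + (1/5)*sqrt(251) and 1/5 - (1/5)*sqrt(251); poles of order 1, moduli 1/5 + (1/5)*sqrt(251) and -1/5 + (1/5)*sqrt(251).
The radius of convergence is the smallest modulus among the singular points: -1/5 + (1/5)*sqrt(251).
The factor z**2 - 2*z/5 - 10 splits as (z - a)(z - a') with a = 1/5 - (1/5)*sqrt(251), a' = 1/5 + (1/5)*sqrt(251). At the order-1 pole a set g(z) = (z - a)*f(z) = [6*z**2/31 - 7*z/27 + 1/5] / (z - a').
Simple pole: residue = g(a) at a = 1/5 - (1/5)*sqrt(251), which is -761/8370 - (21962/1050435)*sqrt(251).
The factor z**2 - 2*z/5 - 10 splits as (z - a)(z - a') with a = 1/5 + (1/5)*sqrt(251), a' = 1/5 - (1/5)*sqrt(251). At the order-1 pole a set g(z) = (z - a)*f(z) = [6*z**2/31 - 7*z/27 + 1/5] / (z - a').
Simple pole: residue = g(a) at a = 1/5 + (1/5)*sqrt(251), which is -761/8370 + (21962/1050435)*sqrt(251).
List the singular points by increasing real part (a conjugate pair: the negative imaginary part first).

Radius of convergence at 0: -1/5 + (1/5)*sqrt(251).
At 1/5 - (1/5)*sqrt(251): a pole of order 1; residue -761/8370 - (21962/1050435)*sqrt(251).
At 1/5 + (1/5)*sqrt(251): a pole of order 1; residue -761/8370 + (21962/1050435)*sqrt(251).


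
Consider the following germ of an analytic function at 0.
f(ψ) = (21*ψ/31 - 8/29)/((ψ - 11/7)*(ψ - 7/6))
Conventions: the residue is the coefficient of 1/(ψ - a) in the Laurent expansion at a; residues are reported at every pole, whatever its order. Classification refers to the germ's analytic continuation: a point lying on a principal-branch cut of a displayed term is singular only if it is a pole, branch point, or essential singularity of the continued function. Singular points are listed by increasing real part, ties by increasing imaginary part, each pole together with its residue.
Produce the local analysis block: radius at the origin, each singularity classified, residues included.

Denominator factor (ψ - 7/6): pole of order 1 at 7/6, modulus 7/6.
Denominator factor (ψ - 11/7): pole of order 1 at 11/7, modulus 11/7.
The radius of convergence is the smallest modulus among the singular points: 7/6.
At the order-1 pole 7/6 set g(ψ) = (ψ - (7/6))*f(ψ) = (21*ψ/31 - 8/29)/(ψ - 11/7).
Simple pole: residue = g(a) at a = 7/6, which is -19425/15283.
At the order-1 pole 11/7 set g(ψ) = (ψ - (11/7))*f(ψ) = (21*ψ/31 - 8/29)/(ψ - 7/6).
Simple pole: residue = g(a) at a = 11/7, which is 29778/15283.
List the singular points by increasing real part (a conjugate pair: the negative imaginary part first).

Radius of convergence at 0: 7/6.
At 7/6: a pole of order 1; residue -19425/15283.
At 11/7: a pole of order 1; residue 29778/15283.


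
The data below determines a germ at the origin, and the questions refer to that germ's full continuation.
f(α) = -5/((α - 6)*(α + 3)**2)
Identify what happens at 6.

The denominator factor α - 6 vanishes at 6 and appears to the power 1; the numerator there equals -5, nonzero, and no other factor vanishes.
Hence a pole whose order is the multiplicity, 1.

The point is a pole of order 1.


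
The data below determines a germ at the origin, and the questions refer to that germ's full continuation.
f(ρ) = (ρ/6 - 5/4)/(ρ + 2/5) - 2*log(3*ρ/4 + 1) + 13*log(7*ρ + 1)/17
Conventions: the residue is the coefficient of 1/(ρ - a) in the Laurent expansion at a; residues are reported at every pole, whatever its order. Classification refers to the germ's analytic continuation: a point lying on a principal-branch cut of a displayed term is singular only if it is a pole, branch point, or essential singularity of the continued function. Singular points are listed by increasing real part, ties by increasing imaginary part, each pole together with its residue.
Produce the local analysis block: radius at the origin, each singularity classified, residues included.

Radius of convergence at 0: 1/7.
At -4/3: a logarithmic branch point.
At -2/5: a pole of order 1; residue -79/60.
At -1/7: a logarithmic branch point.

Denominator factor (ρ + 2/5): pole of order 1 at -2/5, modulus 2/5.
Branch term (13/17)*log(1 - ρ/(-1/7)): its argument vanishes at ρ = -1/7, a logarithmic branch point, modulus 1/7.
Branch term (-2)*log(1 - ρ/(-4/3)): its argument vanishes at ρ = -4/3, a logarithmic branch point, modulus 4/3.
The radius of convergence is the smallest modulus among the singular points: 1/7.
The branch terms are analytic at -2/5 and contribute nothing to the residue; only the rational part matters.
At the order-1 pole -2/5 set g(ρ) = (ρ - (-2/5))*(rational part) = ρ/6 - 5/4.
Simple pole: residue = g(a) at a = -2/5, which is -79/60.
List the singular points by increasing real part (a conjugate pair: the negative imaginary part first).


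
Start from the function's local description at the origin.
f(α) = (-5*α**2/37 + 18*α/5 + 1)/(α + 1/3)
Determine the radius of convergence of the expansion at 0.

Denominator factor (α + 1/3): pole of order 1 at -1/3, modulus 1/3.
The radius of convergence is the smallest modulus among the singular points: 1/3.

The radius of convergence is 1/3.


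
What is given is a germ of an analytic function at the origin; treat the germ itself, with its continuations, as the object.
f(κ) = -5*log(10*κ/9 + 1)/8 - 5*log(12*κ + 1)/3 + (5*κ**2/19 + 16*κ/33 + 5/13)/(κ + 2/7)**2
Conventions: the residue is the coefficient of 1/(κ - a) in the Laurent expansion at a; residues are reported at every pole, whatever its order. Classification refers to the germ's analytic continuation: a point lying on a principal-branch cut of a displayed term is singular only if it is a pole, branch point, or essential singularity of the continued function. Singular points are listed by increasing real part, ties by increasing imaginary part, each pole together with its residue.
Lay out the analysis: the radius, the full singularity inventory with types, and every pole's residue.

Radius of convergence at 0: 1/12.
At -9/10: a logarithmic branch point.
At -2/7: a pole of order 2; residue 1468/4389.
At -1/12: a logarithmic branch point.

Denominator factor (κ + 2/7)^2: pole of order 2 at -2/7, modulus 2/7.
Branch term (-5/3)*log(1 - κ/(-1/12)): its argument vanishes at κ = -1/12, a logarithmic branch point, modulus 1/12.
Branch term (-5/8)*log(1 - κ/(-9/10)): its argument vanishes at κ = -9/10, a logarithmic branch point, modulus 9/10.
The radius of convergence is the smallest modulus among the singular points: 1/12.
The branch terms are analytic at -2/7 and contribute nothing to the residue; only the rational part matters.
At the order-2 pole -2/7 set g(κ) = (κ - (-2/7))^2*(rational part) = 5*κ**2/19 + 16*κ/33 + 5/13.
Order-2 pole: residue = g'(a); g'(-2/7) = 1468/4389, so the residue is 1468/4389.
List the singular points by increasing real part (a conjugate pair: the negative imaginary part first).


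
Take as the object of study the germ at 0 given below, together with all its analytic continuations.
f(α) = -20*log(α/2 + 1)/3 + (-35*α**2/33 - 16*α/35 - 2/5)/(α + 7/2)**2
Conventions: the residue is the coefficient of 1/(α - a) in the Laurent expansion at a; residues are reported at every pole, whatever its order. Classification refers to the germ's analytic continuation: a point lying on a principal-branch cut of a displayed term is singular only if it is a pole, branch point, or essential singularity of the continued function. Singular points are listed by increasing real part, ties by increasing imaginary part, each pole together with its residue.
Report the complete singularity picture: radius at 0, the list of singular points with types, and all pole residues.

Denominator factor (α + 7/2)^2: pole of order 2 at -7/2, modulus 7/2.
Branch term (-20/3)*log(1 - α/(-2)): its argument vanishes at α = -2, a logarithmic branch point, modulus 2.
The radius of convergence is the smallest modulus among the singular points: 2.
The branch term is analytic at -7/2 and contributes nothing to the residue; only the rational part matters.
At the order-2 pole -7/2 set g(α) = (α - (-7/2))^2*(rational part) = -35*α**2/33 - 16*α/35 - 2/5.
Order-2 pole: residue = g'(a); g'(-7/2) = 8047/1155, so the residue is 8047/1155.
List the singular points by increasing real part (a conjugate pair: the negative imaginary part first).

Radius of convergence at 0: 2.
At -7/2: a pole of order 2; residue 8047/1155.
At -2: a logarithmic branch point.


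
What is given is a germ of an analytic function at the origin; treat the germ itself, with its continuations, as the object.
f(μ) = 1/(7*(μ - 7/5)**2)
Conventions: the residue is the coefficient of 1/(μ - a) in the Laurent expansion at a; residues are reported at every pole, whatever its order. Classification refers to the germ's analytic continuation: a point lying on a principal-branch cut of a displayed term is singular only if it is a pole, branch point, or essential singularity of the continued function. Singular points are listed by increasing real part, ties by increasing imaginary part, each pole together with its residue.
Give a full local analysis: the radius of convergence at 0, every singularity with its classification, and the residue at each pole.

Radius of convergence at 0: 7/5.
At 7/5: a pole of order 2; residue 0.

Denominator factor (μ - 7/5)^2: pole of order 2 at 7/5, modulus 7/5.
The radius of convergence is the smallest modulus among the singular points: 7/5.
At the order-2 pole 7/5 set g(μ) = (μ - (7/5))^2*f(μ) = 1/7.
Order-2 pole: residue = g'(a); g'(7/5) = 0, so the residue is 0.


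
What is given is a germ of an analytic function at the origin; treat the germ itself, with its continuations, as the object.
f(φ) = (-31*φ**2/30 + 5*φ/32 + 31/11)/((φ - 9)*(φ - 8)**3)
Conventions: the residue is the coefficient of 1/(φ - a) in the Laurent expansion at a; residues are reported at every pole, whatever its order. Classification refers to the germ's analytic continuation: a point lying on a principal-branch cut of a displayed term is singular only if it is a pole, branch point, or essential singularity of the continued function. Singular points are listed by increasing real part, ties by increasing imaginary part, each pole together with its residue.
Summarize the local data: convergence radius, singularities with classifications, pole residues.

Radius of convergence at 0: 8.
At 8: a pole of order 3; residue 139877/1760.
At 9: a pole of order 1; residue -139877/1760.

Denominator factor (φ - 9): pole of order 1 at 9, modulus 9.
Denominator factor (φ - 8)^3: pole of order 3 at 8, modulus 8.
The radius of convergence is the smallest modulus among the singular points: 8.
At the order-3 pole 8 set g(φ) = (φ - (8))^3*f(φ) = (-31*φ**2/30 + 5*φ/32 + 31/11)/(φ - 9).
Order-3 pole: residue = g''(a)/2; g''(8) = 139877/880, so the residue is 139877/1760.
At the order-1 pole 9 set g(φ) = (φ - (9))*f(φ) = (-31*φ**2/30 + 5*φ/32 + 31/11)/(φ - 8)**3.
Simple pole: residue = g(a) at a = 9, which is -139877/1760.
List the singular points by increasing real part (a conjugate pair: the negative imaginary part first).


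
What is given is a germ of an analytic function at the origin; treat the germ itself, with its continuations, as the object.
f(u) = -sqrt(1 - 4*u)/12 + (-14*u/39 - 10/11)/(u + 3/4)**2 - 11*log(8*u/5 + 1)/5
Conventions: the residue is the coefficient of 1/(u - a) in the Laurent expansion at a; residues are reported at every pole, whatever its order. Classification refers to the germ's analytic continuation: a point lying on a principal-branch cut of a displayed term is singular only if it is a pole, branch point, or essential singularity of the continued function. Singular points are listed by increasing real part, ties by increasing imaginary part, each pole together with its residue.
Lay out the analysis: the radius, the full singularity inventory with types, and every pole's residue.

Denominator factor (u + 3/4)^2: pole of order 2 at -3/4, modulus 3/4.
Branch term (-11/5)*log(1 - u/(-5/8)): its argument vanishes at u = -5/8, a logarithmic branch point, modulus 5/8.
Branch term (-1/12)*sqrt(1 - u/(1/4)): its argument vanishes at u = 1/4, a square-root branch point, modulus 1/4.
The radius of convergence is the smallest modulus among the singular points: 1/4.
The branch terms are analytic at -3/4 and contribute nothing to the residue; only the rational part matters.
At the order-2 pole -3/4 set g(u) = (u - (-3/4))^2*(rational part) = -14*u/39 - 10/11.
Order-2 pole: residue = g'(a); g'(-3/4) = -14/39, so the residue is -14/39.
List the singular points by increasing real part (a conjugate pair: the negative imaginary part first).

Radius of convergence at 0: 1/4.
At -3/4: a pole of order 2; residue -14/39.
At -5/8: a logarithmic branch point.
At 1/4: an algebraic (square-root) branch point.


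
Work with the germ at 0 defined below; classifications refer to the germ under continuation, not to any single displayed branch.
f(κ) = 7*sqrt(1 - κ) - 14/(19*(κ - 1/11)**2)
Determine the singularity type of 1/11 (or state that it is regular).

The denominator factor κ - 1/11 vanishes at 1/11 and appears to the power 2; the numerator there equals -14/19, nonzero, and no other factor vanishes.
The branch terms are analytic at this point.
Hence a pole whose order is the multiplicity, 2.

The point is a pole of order 2.


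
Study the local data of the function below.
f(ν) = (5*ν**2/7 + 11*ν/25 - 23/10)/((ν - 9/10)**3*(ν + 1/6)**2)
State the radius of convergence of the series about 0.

Denominator factor (ν - 9/10)^3: pole of order 3 at 9/10, modulus 9/10.
Denominator factor (ν + 1/6)^2: pole of order 2 at -1/6, modulus 1/6.
The radius of convergence is the smallest modulus among the singular points: 1/6.

The radius of convergence is 1/6.


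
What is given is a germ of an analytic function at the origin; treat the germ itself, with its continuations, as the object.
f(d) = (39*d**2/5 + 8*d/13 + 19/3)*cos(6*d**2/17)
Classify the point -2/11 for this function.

There is no denominator, hence no pole anywhere.
The factor cos(6*d**2/17) is entire.
So the germ continues analytically to -2/11.

The point is a regular point.


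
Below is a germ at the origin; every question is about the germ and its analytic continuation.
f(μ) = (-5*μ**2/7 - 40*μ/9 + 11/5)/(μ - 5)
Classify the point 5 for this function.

The denominator factor μ - 5 vanishes at 5 and appears to the power 1; the numerator there equals -11932/315, nonzero, and no other factor vanishes.
Hence a pole whose order is the multiplicity, 1.

The point is a pole of order 1.


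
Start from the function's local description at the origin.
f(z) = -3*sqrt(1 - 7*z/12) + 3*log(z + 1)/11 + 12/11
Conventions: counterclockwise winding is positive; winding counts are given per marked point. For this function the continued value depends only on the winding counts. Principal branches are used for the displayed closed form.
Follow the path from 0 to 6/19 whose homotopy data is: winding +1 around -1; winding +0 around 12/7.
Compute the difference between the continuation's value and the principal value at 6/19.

Continued minus principal equals (6/11)*pi*i.

The rational part is single-valued and drops out of the difference; each branch term changes only by its own monodromy.
(-3)*sqrt(1 - z/(12/7)): winding +0 is even, the square root returns to the same sheet, contribution 0.
(3/11)*log(1 - z/(-1)): each positive loop around -1 adds 2*pi*i to the log, so winding +1 contributes (3/11)*(1)*2*pi*i = (6/11)*pi*i.
Summing the contributions at z = 6/19 gives (6/11)*pi*i.


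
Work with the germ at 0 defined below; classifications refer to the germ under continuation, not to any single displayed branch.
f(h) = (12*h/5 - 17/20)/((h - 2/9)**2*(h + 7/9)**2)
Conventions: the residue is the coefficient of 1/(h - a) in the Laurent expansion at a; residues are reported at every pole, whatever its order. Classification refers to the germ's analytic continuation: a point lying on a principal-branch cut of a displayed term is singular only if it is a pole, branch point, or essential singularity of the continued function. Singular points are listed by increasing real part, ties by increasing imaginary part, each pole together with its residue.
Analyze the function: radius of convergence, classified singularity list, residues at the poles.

Radius of convergence at 0: 2/9.
At -7/9: a pole of order 2; residue -91/30.
At 2/9: a pole of order 2; residue 91/30.

Denominator factor (h - 2/9)^2: pole of order 2 at 2/9, modulus 2/9.
Denominator factor (h + 7/9)^2: pole of order 2 at -7/9, modulus 7/9.
The radius of convergence is the smallest modulus among the singular points: 2/9.
At the order-2 pole -7/9 set g(h) = (h - (-7/9))^2*f(h) = (12*h/5 - 17/20)/(h - 2/9)**2.
Order-2 pole: residue = g'(a); g'(-7/9) = -91/30, so the residue is -91/30.
At the order-2 pole 2/9 set g(h) = (h - (2/9))^2*f(h) = (12*h/5 - 17/20)/(h + 7/9)**2.
Order-2 pole: residue = g'(a); g'(2/9) = 91/30, so the residue is 91/30.
List the singular points by increasing real part (a conjugate pair: the negative imaginary part first).


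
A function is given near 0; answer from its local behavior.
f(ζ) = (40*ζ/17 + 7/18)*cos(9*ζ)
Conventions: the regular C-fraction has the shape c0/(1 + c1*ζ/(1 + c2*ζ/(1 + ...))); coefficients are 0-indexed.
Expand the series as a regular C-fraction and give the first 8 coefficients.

Taylor coefficients (expand at 0): a_0 = 7/18, a_1 = 40/17, a_2 = -63/4, a_3 = -1620/17, a_4 = 1701/16, a_5 = 10935/17, a_6 = -45927/160, a_7 = -59049/34.
c0 = a_0 = 7/18. Peel one level at a time: if S = 1 + c*ζ/S' with S'(0) = 1, then c is the ζ-coefficient of S and S' = c*ζ/(S - 1).
S_1 = c0/f = 1 + (-720/119)*ζ + (2183841/28322)*ζ^2 + ...; c1 = -720/119.
S_2 = c1*ζ/(S_1 - 1) = 1 + (242649/19040)*ζ + (2183841/25600)*ζ^2 + ...; c2 = 242649/19040.
S_3 = c2*ζ/(S_2 - 1) = 1 + (-1071/160)*ζ + (-637245/35948)*ζ^2 + ...; c3 = -1071/160.
S_4 = c3*ζ/(S_3 - 1) = 1 + (-23800/8987)*ζ + (-727688000/80766169)*ζ^2 + ...; c4 = -23800/8987.
S_5 = c4*ζ/(S_4 - 1) = 1 + (-3638440/1069453)*ζ + (272276137467/12726490700)*ζ^2 + ...; c5 = -3638440/1069453.
S_6 = c5*ζ/(S_5 - 1) = 1 + (272276137467/43297436000)*ζ + (198202597440690249/132382456336000000)*ζ^2 + ...; c6 = 272276137467/43297436000.
S_7 = c6*ζ/(S_6 - 1) = 1 + (-86625693/363844000)*ζ + ...; c7 = -86625693/363844000.

The regular C-fraction coefficients are [7/18, -720/119, 242649/19040, -1071/160, -23800/8987, -3638440/1069453, 272276137467/43297436000, -86625693/363844000].


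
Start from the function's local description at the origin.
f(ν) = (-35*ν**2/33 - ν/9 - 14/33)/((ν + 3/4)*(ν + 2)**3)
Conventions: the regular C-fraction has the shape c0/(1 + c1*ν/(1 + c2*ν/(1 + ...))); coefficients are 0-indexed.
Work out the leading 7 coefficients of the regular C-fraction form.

The regular C-fraction coefficients are [-7/99, 18/7, 83/504, -74263/5976, 11086944/880547, -12040478/334151673, -802305625/4569143802].

Taylor coefficients (expand at 0): a_0 = -7/99, a_1 = 2/11, a_2 = -197/396, a_3 = 1175/1188, a_4 = -23195/14256, a_5 = 6467/2673, a_6 = -1750241/513216.
c0 = a_0 = -7/99. Peel one level at a time: if S = 1 + c*ν/S' with S'(0) = 1, then c is the ν-coefficient of S and S' = c*ν/(S - 1).
S_1 = c0/f = 1 + (18/7)*ν + (-83/196)*ν^2 + ...; c1 = 18/7.
S_2 = c1*ν/(S_1 - 1) = 1 + (83/504)*ν + (10609/5184)*ν^2 + ...; c2 = 83/504.
S_3 = c2*ν/(S_2 - 1) = 1 + (-74263/5976)*ν + (3233692/20667)*ν^2 + ...; c3 = -74263/5976.
S_4 = c3*ν/(S_3 - 1) = 1 + (11086944/880547)*ν + (51063232/112550881)*ν^2 + ...; c4 = 11086944/880547.
S_5 = c4*ν/(S_4 - 1) = 1 + (-12040478/334151673)*ν + (-6276875/992061009)*ν^2 + ...; c5 = -12040478/334151673.
S_6 = c5*ν/(S_5 - 1) = 1 + (-802305625/4569143802)*ν + ...; c6 = -802305625/4569143802.


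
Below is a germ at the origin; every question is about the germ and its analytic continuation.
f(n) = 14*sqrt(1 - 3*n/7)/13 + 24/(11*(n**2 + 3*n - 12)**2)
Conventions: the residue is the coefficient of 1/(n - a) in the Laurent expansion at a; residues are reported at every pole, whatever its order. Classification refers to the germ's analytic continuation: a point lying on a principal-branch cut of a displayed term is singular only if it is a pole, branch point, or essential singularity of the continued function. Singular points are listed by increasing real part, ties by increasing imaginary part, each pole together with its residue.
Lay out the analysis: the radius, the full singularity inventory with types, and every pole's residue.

Denominator factor (n**2 + 3*n - 12)^2: discriminant 57, real irrational roots -3/2 + (1/2)*sqrt(57) and -3/2 - (1/2)*sqrt(57); poles of order 2, moduli -3/2 + (1/2)*sqrt(57) and 3/2 + (1/2)*sqrt(57).
Branch term (14/13)*sqrt(1 - n/(7/3)): its argument vanishes at n = 7/3, a square-root branch point, modulus 7/3.
The radius of convergence is the smallest modulus among the singular points: -3/2 + (1/2)*sqrt(57).
The branch term is analytic at -3/2 - (1/2)*sqrt(57) and contributes nothing to the residue; only the rational part matters.
The factor n**2 + 3*n - 12 splits as (n - a)(n - a') with a = -3/2 - (1/2)*sqrt(57), a' = -3/2 + (1/2)*sqrt(57). At the order-2 pole a set g(n) = (n - a)^2*(rational part) = [24/11] / (n - a')^2.
Order-2 pole: residue = g'(a); g'(-3/2 - (1/2)*sqrt(57)) = (16/11913)*sqrt(57), so the residue is (16/11913)*sqrt(57).
The branch term is analytic at -3/2 + (1/2)*sqrt(57) and contributes nothing to the residue; only the rational part matters.
The factor n**2 + 3*n - 12 splits as (n - a)(n - a') with a = -3/2 + (1/2)*sqrt(57), a' = -3/2 - (1/2)*sqrt(57). At the order-2 pole a set g(n) = (n - a)^2*(rational part) = [24/11] / (n - a')^2.
Order-2 pole: residue = g'(a); g'(-3/2 + (1/2)*sqrt(57)) = -(16/11913)*sqrt(57), so the residue is -(16/11913)*sqrt(57).
List the singular points by increasing real part (a conjugate pair: the negative imaginary part first).

Radius of convergence at 0: -3/2 + (1/2)*sqrt(57).
At -3/2 - (1/2)*sqrt(57): a pole of order 2; residue (16/11913)*sqrt(57).
At -3/2 + (1/2)*sqrt(57): a pole of order 2; residue -(16/11913)*sqrt(57).
At 7/3: an algebraic (square-root) branch point.


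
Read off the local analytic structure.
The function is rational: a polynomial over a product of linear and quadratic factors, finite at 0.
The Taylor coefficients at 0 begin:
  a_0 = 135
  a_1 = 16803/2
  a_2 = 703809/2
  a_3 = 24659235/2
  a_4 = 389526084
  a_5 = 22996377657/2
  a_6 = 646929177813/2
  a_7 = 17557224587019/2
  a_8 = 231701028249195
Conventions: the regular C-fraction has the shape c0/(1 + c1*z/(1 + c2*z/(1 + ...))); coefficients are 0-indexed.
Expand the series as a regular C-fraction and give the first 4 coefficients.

The regular C-fraction coefficients are [135, -1867/30, 1139659/56010, -29999252880/2127743353].

Taylor coefficients (read off): a_0 = 135, a_1 = 16803/2, a_2 = 703809/2, a_3 = 24659235/2.
c0 = a_0 = 135. Peel one level at a time: if S = 1 + c*z/S' with S'(0) = 1, then c is the z-coefficient of S and S' = c*z/(S - 1).
S_1 = c0/f = 1 + (-1867/30)*z + (1139659/900)*z^2 + ...; c1 = -1867/30.
S_2 = c1*z/(S_1 - 1) = 1 + (1139659/56010)*z + (999975096/3485689)*z^2 + ...; c2 = 1139659/56010.
S_3 = c2*z/(S_2 - 1) = 1 + (-29999252880/2127743353)*z + ...; c3 = -29999252880/2127743353.


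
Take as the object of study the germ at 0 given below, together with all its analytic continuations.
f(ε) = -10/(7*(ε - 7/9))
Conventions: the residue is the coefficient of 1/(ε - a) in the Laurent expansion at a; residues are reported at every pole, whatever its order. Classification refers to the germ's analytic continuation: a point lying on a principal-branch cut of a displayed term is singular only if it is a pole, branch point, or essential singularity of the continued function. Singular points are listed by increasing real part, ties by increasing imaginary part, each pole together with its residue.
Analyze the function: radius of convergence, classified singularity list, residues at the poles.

Denominator factor (ε - 7/9): pole of order 1 at 7/9, modulus 7/9.
The radius of convergence is the smallest modulus among the singular points: 7/9.
At the order-1 pole 7/9 set g(ε) = (ε - (7/9))*f(ε) = -10/7.
Simple pole: residue = g(a) at a = 7/9, which is -10/7.

Radius of convergence at 0: 7/9.
At 7/9: a pole of order 1; residue -10/7.


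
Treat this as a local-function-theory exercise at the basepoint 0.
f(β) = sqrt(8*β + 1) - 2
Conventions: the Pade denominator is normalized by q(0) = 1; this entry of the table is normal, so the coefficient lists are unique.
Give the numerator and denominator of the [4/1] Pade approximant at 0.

Taylor coefficients needed (expand at 0): a_0 = -1, a_1 = 4, a_2 = -8, a_3 = 32, a_4 = -160, a_5 = 896.
Write the denominator as Q(β) = 1 + q1*β. Requiring Q*f - P = O(β^6) with deg P <= 4 kills the coefficients of β^5..β^5 in Q*f:
  β^5: a_5 + q1*a_4 = 0, i.e. 896 + (-160)*q1 = 0.
Solving this linear system: q1 = 28/5.
The numerator is Q*f truncated at degree 4: P0 = a_0 = -1; P1 = a_1 + q1*a_0 = -8/5; P2 = a_2 + q1*a_1 = 72/5; P3 = a_3 + q1*a_2 = -64/5; P4 = a_4 + q1*a_3 = 96/5.

The Pade approximant has numerator coefficients [-1, -8/5, 72/5, -64/5, 96/5]; denominator coefficients [1, 28/5].


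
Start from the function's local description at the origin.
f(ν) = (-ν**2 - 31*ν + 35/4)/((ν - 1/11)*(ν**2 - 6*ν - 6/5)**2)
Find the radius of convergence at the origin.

Denominator factor (ν**2 - 6*ν - 6/5)^2: discriminant 204/5, real irrational roots 3 + (1/5)*sqrt(255) and 3 - (1/5)*sqrt(255); poles of order 2, moduli 3 + (1/5)*sqrt(255) and -3 + (1/5)*sqrt(255).
Denominator factor (ν - 1/11): pole of order 1 at 1/11, modulus 1/11.
The radius of convergence is the smallest modulus among the singular points: 1/11.

The radius of convergence is 1/11.


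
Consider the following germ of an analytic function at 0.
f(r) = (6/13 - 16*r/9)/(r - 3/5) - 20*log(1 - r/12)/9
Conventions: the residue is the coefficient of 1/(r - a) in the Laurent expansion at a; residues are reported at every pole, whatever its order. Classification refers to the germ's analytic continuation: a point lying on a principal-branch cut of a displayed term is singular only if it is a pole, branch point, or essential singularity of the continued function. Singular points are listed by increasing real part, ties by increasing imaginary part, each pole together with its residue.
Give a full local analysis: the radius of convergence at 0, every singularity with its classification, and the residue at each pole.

Radius of convergence at 0: 3/5.
At 3/5: a pole of order 1; residue -118/195.
At 12: a logarithmic branch point.

Denominator factor (r - 3/5): pole of order 1 at 3/5, modulus 3/5.
Branch term (-20/9)*log(1 - r/(12)): its argument vanishes at r = 12, a logarithmic branch point, modulus 12.
The radius of convergence is the smallest modulus among the singular points: 3/5.
The branch term is analytic at 3/5 and contributes nothing to the residue; only the rational part matters.
At the order-1 pole 3/5 set g(r) = (r - (3/5))*(rational part) = 6/13 - 16*r/9.
Simple pole: residue = g(a) at a = 3/5, which is -118/195.
List the singular points by increasing real part (a conjugate pair: the negative imaginary part first).


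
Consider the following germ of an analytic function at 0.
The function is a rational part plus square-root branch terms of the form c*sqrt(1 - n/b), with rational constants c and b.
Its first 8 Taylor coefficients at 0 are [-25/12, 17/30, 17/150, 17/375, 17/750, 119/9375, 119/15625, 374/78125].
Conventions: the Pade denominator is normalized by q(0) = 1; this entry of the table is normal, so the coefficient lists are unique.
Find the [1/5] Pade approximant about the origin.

The Pade approximant has numerator coefficients [-25/12, 338351029/246754860]; denominator coefficients [1, -7940931/20562905, -5206556/102814525, -6694362/514072625, -1963806/514072625, -12314834/12851815625].

Taylor coefficients needed (read off): a_0 = -25/12, a_1 = 17/30, a_2 = 17/150, a_3 = 17/375, a_4 = 17/750, a_5 = 119/9375, a_6 = 119/15625.
Write the denominator as Q(n) = 1 + q1*n + q2*n^2 + q3*n^3 + q4*n^4 + q5*n^5. Requiring Q*f - P = O(n^7) with deg P <= 1 kills the coefficients of n^2..n^6 in Q*f:
  n^2: a_2 + q1*a_1 + q2*a_0 = 0, i.e. 17/150 + (17/30)*q1 + (-25/12)*q2 = 0.
  n^3: a_3 + q1*a_2 + q2*a_1 + q3*a_0 = 0, i.e. 17/375 + (17/150)*q1 + (17/30)*q2 + (-25/12)*q3 = 0.
  n^4: a_4 + q1*a_3 + q2*a_2 + q3*a_1 + q4*a_0 = 0, i.e. 17/750 + (17/375)*q1 + (17/150)*q2 + (17/30)*q3 + (-25/12)*q4 = 0.
  n^5: a_5 + q1*a_4 + q2*a_3 + q3*a_2 + q4*a_1 + q5*a_0 = 0, i.e. 119/9375 + (17/750)*q1 + (17/375)*q2 + (17/150)*q3 + (17/30)*q4 + (-25/12)*q5 = 0.
  n^6: a_6 + q1*a_5 + q2*a_4 + q3*a_3 + q4*a_2 + q5*a_1 = 0, i.e. 119/15625 + (119/9375)*q1 + (17/750)*q2 + (17/375)*q3 + (17/150)*q4 + (17/30)*q5 = 0.
Solving this linear system: q1 = -7940931/20562905, q2 = -5206556/102814525, q3 = -6694362/514072625, q4 = -1963806/514072625, q5 = -12314834/12851815625.
The numerator is Q*f truncated at degree 1: P0 = a_0 = -25/12; P1 = a_1 + q1*a_0 = 338351029/246754860.


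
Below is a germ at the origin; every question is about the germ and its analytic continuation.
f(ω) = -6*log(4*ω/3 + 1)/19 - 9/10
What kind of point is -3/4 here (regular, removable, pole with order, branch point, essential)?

The point is a logarithmic branch point.

The term (-6/19)*log(1 - ω/(-3/4)) has argument 1 - -3/4/(-3/4) = 0 at -3/4: a logarithmic (infinitely-sheeted) branch point; the remaining terms are analytic or single-valued there.


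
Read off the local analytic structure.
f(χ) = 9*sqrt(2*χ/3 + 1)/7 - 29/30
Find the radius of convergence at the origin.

The radius of convergence is 3/2.

Branch term (9/7)*sqrt(1 - χ/(-3/2)): its argument vanishes at χ = -3/2, a square-root branch point, modulus 3/2.
The radius of convergence is the smallest modulus among the singular points: 3/2.


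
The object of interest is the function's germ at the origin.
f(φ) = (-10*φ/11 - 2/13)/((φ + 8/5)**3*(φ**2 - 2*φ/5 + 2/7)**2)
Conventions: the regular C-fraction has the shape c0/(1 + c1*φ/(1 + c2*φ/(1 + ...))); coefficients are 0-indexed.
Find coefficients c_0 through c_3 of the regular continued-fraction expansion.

The regular C-fraction coefficients are [-6125/13312, -3007/440, 8763331/1323080, -422617429113/527026726340].

Taylor coefficients (expand at 0): a_0 = -6125/13312, a_1 = -3683575/1171456, a_2 = -3103905/4685824, a_3 = 620831127/37486592.
c0 = a_0 = -6125/13312. Peel one level at a time: if S = 1 + c*φ/S' with S'(0) = 1, then c is the φ-coefficient of S and S' = c*φ/(S - 1).
S_1 = c0/f = 1 + (-3007/440)*φ + (8763331/193600)*φ^2 + ...; c1 = -3007/440.
S_2 = c1*φ/(S_1 - 1) = 1 + (8763331/1323080)*φ + (38419766283/7233639200)*φ^2 + ...; c2 = 8763331/1323080.
S_3 = c2*φ/(S_2 - 1) = 1 + (-422617429113/527026726340)*φ + ...; c3 = -422617429113/527026726340.


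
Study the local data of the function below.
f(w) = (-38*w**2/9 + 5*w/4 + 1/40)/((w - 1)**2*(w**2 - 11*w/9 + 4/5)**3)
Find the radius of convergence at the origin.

The radius of convergence is (2/5)*sqrt(5).

Denominator factor (w - 1)^2: pole of order 2 at 1, modulus 1.
Denominator factor (w**2 - 11*w/9 + 4/5)^3: discriminant -691/405, complex-conjugate roots (11/18) + ((1/90)*sqrt(3455))*i and (11/18) - ((1/90)*sqrt(3455))*i; poles of order 3, moduli (2/5)*sqrt(5) and (2/5)*sqrt(5).
The radius of convergence is the smallest modulus among the singular points: (2/5)*sqrt(5).


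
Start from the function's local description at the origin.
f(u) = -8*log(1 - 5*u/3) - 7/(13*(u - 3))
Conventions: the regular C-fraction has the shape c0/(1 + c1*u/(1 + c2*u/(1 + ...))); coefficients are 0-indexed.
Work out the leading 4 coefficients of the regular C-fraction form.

The regular C-fraction coefficients are [7/39, -1567/21, 809380/10969, 137774/43902639].

Taylor coefficients (expand at 0): a_0 = 7/39, a_1 = 1567/117, a_2 = 3907/351, a_3 = 13007/1053.
c0 = a_0 = 7/39. Peel one level at a time: if S = 1 + c*u/S' with S'(0) = 1, then c is the u-coefficient of S and S' = c*u/(S - 1).
S_1 = c0/f = 1 + (-1567/21)*u + (809380/147)*u^2 + ...; c1 = -1567/21.
S_2 = c1*u/(S_1 - 1) = 1 + (809380/10969)*u + (-5117320/22099401)*u^2 + ...; c2 = 809380/10969.
S_3 = c2*u/(S_2 - 1) = 1 + (137774/43902639)*u + ...; c3 = 137774/43902639.


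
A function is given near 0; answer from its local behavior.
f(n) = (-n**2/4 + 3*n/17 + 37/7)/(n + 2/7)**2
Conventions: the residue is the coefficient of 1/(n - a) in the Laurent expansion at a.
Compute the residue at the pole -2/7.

The residue is 38/119.

At the order-2 pole -2/7 set g(n) = (n - (-2/7))^2*f(n) = -n**2/4 + 3*n/17 + 37/7.
Order-2 pole: residue = g'(a); g'(-2/7) = 38/119, so the residue is 38/119.


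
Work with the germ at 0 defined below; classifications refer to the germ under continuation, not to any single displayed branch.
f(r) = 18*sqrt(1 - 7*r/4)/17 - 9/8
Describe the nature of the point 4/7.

The point is an algebraic (square-root) branch point.

The term (18/17)*sqrt(1 - r/(4/7)) has argument 1 - 4/7/(4/7) = 0 at 4/7: a square-root (algebraic, two-sheeted) branch point; the remaining terms are analytic or single-valued there.


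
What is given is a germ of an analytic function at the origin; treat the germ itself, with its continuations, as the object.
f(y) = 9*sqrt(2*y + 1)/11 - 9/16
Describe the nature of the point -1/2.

The point is an algebraic (square-root) branch point.

The term (9/11)*sqrt(1 - y/(-1/2)) has argument 1 - -1/2/(-1/2) = 0 at -1/2: a square-root (algebraic, two-sheeted) branch point; the remaining terms are analytic or single-valued there.


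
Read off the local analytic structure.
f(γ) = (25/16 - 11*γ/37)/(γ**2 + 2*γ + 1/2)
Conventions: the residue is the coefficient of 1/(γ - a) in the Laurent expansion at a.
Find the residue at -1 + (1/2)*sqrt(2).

The residue is -11/74 + (1101/1184)*sqrt(2).

The factor γ**2 + 2*γ + 1/2 splits as (γ - a)(γ - a') with a = -1 + (1/2)*sqrt(2), a' = -1 - (1/2)*sqrt(2). At the order-1 pole a set g(γ) = (γ - a)*f(γ) = [25/16 - 11*γ/37] / (γ - a').
Simple pole: residue = g(a) at a = -1 + (1/2)*sqrt(2), which is -11/74 + (1101/1184)*sqrt(2).


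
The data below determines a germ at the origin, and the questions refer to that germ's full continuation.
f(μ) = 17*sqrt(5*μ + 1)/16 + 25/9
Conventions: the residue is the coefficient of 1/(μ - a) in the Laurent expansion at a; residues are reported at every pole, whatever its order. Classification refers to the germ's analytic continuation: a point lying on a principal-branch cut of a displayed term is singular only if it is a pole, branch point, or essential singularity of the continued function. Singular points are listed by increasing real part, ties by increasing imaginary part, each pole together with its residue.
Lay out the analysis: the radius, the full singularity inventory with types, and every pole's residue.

Radius of convergence at 0: 1/5.
At -1/5: an algebraic (square-root) branch point.

Branch term (17/16)*sqrt(1 - μ/(-1/5)): its argument vanishes at μ = -1/5, a square-root branch point, modulus 1/5.
The radius of convergence is the smallest modulus among the singular points: 1/5.


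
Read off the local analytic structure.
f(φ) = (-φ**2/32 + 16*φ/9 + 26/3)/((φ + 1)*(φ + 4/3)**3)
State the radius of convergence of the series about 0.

The radius of convergence is 1.

Denominator factor (φ + 4/3)^3: pole of order 3 at -4/3, modulus 4/3.
Denominator factor (φ + 1): pole of order 1 at -1, modulus 1.
The radius of convergence is the smallest modulus among the singular points: 1.


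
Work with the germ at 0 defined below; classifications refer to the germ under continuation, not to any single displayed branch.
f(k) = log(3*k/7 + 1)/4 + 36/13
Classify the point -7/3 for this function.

The term (1/4)*log(1 - k/(-7/3)) has argument 1 - -7/3/(-7/3) = 0 at -7/3: a logarithmic (infinitely-sheeted) branch point; the remaining terms are analytic or single-valued there.

The point is a logarithmic branch point.


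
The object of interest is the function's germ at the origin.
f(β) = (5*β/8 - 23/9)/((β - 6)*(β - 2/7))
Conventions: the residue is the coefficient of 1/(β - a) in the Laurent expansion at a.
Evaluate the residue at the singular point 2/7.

The residue is 599/1440.

At the order-1 pole 2/7 set g(β) = (β - (2/7))*f(β) = (5*β/8 - 23/9)/(β - 6).
Simple pole: residue = g(a) at a = 2/7, which is 599/1440.
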